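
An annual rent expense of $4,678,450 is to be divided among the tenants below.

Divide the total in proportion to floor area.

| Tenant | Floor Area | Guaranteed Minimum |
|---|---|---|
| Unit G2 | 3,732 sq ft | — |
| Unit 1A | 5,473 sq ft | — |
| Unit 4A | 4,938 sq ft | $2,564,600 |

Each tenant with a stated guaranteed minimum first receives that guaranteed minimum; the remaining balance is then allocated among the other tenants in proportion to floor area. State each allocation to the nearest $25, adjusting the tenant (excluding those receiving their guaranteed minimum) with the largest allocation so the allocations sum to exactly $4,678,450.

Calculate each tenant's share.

Fund the minimums — Unit 4A $2,564,600. Residual $2,113,850.
Residual split over remaining floor area 9,205: Unit G2 857,022.07 → $857,025; Unit 1A 1,256,827.93 → $1,256,825.

Unit G2: $857,025; Unit 1A: $1,256,825; Unit 4A: $2,564,600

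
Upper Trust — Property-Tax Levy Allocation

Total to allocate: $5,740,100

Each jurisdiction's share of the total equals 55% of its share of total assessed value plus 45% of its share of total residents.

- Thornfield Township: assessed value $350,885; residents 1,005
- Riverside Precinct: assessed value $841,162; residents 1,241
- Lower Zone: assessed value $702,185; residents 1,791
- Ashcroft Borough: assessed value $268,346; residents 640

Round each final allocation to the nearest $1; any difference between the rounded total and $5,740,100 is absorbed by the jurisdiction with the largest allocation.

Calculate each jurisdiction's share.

Thornfield Township: $1,067,290; Riverside Precinct: $1,913,364; Lower Zone: $2,014,236; Ashcroft Borough: $745,210

Totals — assessed value 2,162,578, residents 4,677.
Blended shares (55% assessed value + 45% residents): Thornfield Township 0.1859; Riverside Precinct 0.3333; Lower Zone 0.3509; Ashcroft Borough 0.1298.
Unrounded shares: Thornfield Township 1,067,290.14; Riverside Precinct 1,913,364.20; Lower Zone 2,014,235.33; Ashcroft Borough 745,210.33.
After rounding ($1): Thornfield Township $1,067,290; Riverside Precinct $1,913,364; Lower Zone $2,014,235; Ashcroft Borough $745,210. Sum = $5,740,099.
Difference $5,740,100 − $5,740,099 = +$1 applied to largest allocation (Lower Zone): Lower Zone becomes $2,014,236.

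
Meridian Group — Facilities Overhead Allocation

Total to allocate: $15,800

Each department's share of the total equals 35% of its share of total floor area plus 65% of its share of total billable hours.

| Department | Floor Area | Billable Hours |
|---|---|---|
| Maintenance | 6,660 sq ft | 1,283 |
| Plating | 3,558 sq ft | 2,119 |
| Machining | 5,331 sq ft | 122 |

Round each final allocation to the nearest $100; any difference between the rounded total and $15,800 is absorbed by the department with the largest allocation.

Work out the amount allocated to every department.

Maintenance: $6,100 | Plating: $7,400 | Machining: $2,300

Floor area total 15,549; billable hours total 3,524.
Composite weights (35% floor area + 65% billable hours): Maintenance 0.3866; Plating 0.4709; Machining 0.1425.
Pro-rata amounts: Maintenance 6,107.68; Plating 7,440.81; Machining 2,251.51.
Rounded to nearest $100: Maintenance $6,100; Plating $7,400; Machining $2,300. Sum = $15,800.
Rounded total matches; no reconciliation needed.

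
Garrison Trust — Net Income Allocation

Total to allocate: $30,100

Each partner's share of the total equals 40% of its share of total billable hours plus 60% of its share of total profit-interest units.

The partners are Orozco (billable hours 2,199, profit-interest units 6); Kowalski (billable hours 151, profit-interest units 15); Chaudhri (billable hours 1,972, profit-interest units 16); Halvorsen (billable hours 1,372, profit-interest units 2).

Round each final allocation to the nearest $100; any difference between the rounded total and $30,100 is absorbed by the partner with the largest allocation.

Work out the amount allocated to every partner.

Orozco: $7,400 · Kowalski: $7,300 · Chaudhri: $11,600 · Halvorsen: $3,800

Totals — billable hours 5,694, profit-interest units 39.
Composite weights (40% billable hours + 60% profit-interest units): Orozco 0.2468; Kowalski 0.2414; Chaudhri 0.3847; Halvorsen 0.1272.
Unrounded shares: Orozco 7,428.26; Kowalski 7,265.44; Chaudhri 11,579.04; Halvorsen 3,827.26.
After rounding ($100): Orozco $7,400; Kowalski $7,300; Chaudhri $11,600; Halvorsen $3,800. Sum = $30,100.
Sum already equals the total — no adjustment.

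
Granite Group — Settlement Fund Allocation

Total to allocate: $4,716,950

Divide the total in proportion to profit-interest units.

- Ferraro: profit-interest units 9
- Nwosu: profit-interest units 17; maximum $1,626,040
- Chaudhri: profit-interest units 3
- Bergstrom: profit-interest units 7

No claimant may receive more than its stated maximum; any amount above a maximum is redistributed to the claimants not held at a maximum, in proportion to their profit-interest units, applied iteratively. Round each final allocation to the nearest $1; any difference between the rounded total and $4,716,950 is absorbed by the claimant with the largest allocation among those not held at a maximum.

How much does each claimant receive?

Ferraro: $1,464,116 · Nwosu: $1,626,040 · Chaudhri: $488,038 · Bergstrom: $1,138,756

Profit-interest units total: 36.
Proportional shares (ignoring caps): Ferraro 1,179,237.50; Nwosu 2,227,448.61; Chaudhri 393,079.17; Bergstrom 917,184.72.
Cap binds for Nwosu ($1,626,040); remaining pool $3,090,910 reallocated over remaining profit-interest units 19.
Redistributed shares: Ferraro 1,464,115.26 → $1,464,115; Chaudhri 488,038.42 → $488,038; Bergstrom 1,138,756.32 → $1,138,756.
Rounding difference +$1 applied to Ferraro → $1,464,116.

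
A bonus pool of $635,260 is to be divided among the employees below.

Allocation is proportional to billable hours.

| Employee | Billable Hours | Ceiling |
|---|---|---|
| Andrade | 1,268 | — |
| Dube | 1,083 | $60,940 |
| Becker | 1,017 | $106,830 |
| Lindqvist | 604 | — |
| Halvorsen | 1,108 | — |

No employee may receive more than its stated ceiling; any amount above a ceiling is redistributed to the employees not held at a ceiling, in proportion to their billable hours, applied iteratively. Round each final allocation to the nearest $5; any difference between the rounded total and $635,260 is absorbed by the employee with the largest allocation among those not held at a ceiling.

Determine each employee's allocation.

Sum of billable hours: 5,080.
Pro-rata shares before constraints: Andrade 158,564.90; Dube 135,430.43; Becker 127,177.05; Lindqvist 75,530.91; Halvorsen 138,556.71.
Cap binds for Dube ($60,940), Becker ($106,830); remaining pool $467,490 reallocated over remaining billable hours 2,980.
Redistributed shares: Andrade 198,918.56 → $198,920; Lindqvist 94,753.01 → $94,755; Halvorsen 173,818.43 → $173,820.
Rounding difference −$5 applied to Andrade → $198,915.

Andrade: $198,915 · Dube: $60,940 · Becker: $106,830 · Lindqvist: $94,755 · Halvorsen: $173,820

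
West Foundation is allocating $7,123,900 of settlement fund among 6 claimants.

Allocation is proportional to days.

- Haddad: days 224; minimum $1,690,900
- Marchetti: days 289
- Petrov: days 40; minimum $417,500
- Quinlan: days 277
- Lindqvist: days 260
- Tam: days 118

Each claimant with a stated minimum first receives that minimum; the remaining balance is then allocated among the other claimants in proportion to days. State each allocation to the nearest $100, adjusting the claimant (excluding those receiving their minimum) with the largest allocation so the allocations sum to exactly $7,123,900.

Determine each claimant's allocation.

Fund the minimums — Haddad $1,690,900; Petrov $417,500. Balance $5,015,500.
Balance split over remaining days 944: Marchetti 1,535,465.57 → $1,535,500; Quinlan 1,471,709.22 → $1,471,700; Lindqvist 1,381,387.71 → $1,381,400; Tam 626,937.50 → $626,900.

Haddad: $1,690,900 | Marchetti: $1,535,500 | Petrov: $417,500 | Quinlan: $1,471,700 | Lindqvist: $1,381,400 | Tam: $626,900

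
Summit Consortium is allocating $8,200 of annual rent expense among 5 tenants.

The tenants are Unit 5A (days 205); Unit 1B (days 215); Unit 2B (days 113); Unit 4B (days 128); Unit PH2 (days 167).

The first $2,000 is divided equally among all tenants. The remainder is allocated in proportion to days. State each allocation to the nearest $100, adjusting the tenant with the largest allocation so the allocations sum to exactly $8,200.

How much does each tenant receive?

Unit 5A: $1,900 · Unit 1B: $2,000 · Unit 2B: $1,200 · Unit 4B: $1,400 · Unit PH2: $1,700

Equal tier: $2,000 ÷ 5 = $400 apiece.
Remainder $6,200 by days (total 828): Unit 5A 1,535.02 → $1,500; Unit 1B 1,609.90 → $1,600; Unit 2B 846.14 → $800; Unit 4B 958.45 → $1,000; Unit PH2 1,250.48 → $1,300.
Totals: Unit 5A $400 + $1,500 = $1,900; Unit 1B $400 + $1,600 = $2,000; Unit 2B $400 + $800 = $1,200; Unit 4B $400 + $1,000 = $1,400; Unit PH2 $400 + $1,300 = $1,700.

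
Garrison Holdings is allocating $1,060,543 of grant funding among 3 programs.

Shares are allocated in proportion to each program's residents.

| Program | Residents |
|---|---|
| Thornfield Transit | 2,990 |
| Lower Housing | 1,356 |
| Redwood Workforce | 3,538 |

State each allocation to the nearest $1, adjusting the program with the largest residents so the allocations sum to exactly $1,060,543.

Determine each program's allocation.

Total residents = 2,990 + 1,356 + 3,538 = 7,884.
Pro-rata amounts: Thornfield Transit 402,209.99; Lower Housing 182,406.94; Redwood Workforce 475,926.07.
At nearest $1: Thornfield Transit $402,210; Lower Housing $182,407; Redwood Workforce $475,926. Sum = $1,060,543.
Rounded total matches; no reconciliation needed.

Thornfield Transit: $402,210 | Lower Housing: $182,407 | Redwood Workforce: $475,926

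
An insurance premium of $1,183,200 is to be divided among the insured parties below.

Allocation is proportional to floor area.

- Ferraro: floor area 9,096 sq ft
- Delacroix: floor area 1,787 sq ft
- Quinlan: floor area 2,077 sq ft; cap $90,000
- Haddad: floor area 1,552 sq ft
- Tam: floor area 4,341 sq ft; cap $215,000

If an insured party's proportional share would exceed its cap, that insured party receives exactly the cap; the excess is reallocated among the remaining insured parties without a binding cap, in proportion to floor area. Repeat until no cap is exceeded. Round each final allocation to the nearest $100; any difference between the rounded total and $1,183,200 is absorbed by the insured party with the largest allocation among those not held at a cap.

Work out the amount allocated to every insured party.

Combined floor area = 18,853.
Unconstrained shares: Ferraro 570,858.07; Delacroix 112,150.77; Quinlan 130,350.95; Haddad 97,402.34; Tam 272,437.87.
Held at cap: Quinlan ($90,000), Tam ($215,000); remaining pool $878,200 reallocated over remaining floor area 12,435.
Shares after redistribution: Ferraro 642,389.00 → $642,400; Delacroix 126,203.73 → $126,200; Haddad 109,607.27 → $109,600.

Ferraro: $642,400; Delacroix: $126,200; Quinlan: $90,000; Haddad: $109,600; Tam: $215,000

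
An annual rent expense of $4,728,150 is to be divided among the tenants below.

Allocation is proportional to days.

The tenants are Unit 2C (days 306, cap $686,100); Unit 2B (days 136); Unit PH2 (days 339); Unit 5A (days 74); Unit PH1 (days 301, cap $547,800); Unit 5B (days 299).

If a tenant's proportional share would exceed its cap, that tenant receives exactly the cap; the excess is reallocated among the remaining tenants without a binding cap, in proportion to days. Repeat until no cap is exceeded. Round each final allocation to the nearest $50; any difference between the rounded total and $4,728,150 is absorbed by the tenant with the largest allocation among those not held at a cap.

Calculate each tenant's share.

Unit 2C: $686,100 | Unit 2B: $560,400 | Unit PH2: $1,396,900 | Unit 5A: $304,900 | Unit PH1: $547,800 | Unit 5B: $1,232,050

Combined days = 1,455.
Pro-rata shares before constraints: Unit 2C 994,373.81; Unit 2B 441,943.92; Unit PH2 1,101,610.21; Unit 5A 240,469.48; Unit PH1 978,125.88; Unit 5B 971,626.70.
Cap binds for Unit 2C ($686,100), Unit PH1 ($547,800); remaining pool $3,494,250 reallocated over remaining days 848.
Redistributed shares: Unit 2B 560,398.58 → $560,400; Unit PH2 1,396,875.88 → $1,396,900; Unit 5A 304,922.76 → $304,900; Unit 5B 1,232,052.77 → $1,232,050.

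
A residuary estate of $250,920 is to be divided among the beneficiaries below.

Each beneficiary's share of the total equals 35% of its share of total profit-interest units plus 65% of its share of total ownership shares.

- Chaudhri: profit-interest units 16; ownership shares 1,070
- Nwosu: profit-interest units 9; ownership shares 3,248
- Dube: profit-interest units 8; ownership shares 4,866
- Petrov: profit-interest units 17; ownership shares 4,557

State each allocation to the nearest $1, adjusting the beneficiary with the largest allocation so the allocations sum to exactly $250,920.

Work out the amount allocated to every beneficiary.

Chaudhri: $40,803 | Nwosu: $54,360 | Dube: $71,808 | Petrov: $83,949

Profit-interest units total 50; ownership shares total 13,741.
Combined weights (35% profit-interest units + 65% ownership shares): Chaudhri 0.1626; Nwosu 0.2166; Dube 0.2862; Petrov 0.3346.
Unrounded shares: Chaudhri 40,803.34; Nwosu 54,359.91; Dube 71,808.22; Petrov 83,948.53.
At nearest $1: Chaudhri $40,803; Nwosu $54,360; Dube $71,808; Petrov $83,949. Sum = $250,920.
Sum already equals the total — no adjustment.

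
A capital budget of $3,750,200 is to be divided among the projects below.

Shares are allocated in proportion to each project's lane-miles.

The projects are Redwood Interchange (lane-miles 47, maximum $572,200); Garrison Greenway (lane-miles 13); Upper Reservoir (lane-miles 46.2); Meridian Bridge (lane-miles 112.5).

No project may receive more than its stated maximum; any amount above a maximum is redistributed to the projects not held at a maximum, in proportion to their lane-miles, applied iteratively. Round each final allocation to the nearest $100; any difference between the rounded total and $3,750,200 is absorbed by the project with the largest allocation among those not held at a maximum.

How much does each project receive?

Lane-miles total: 218.7.
Proportional shares (ignoring caps): Redwood Interchange 805,941.47; Garrison Greenway 222,919.98; Upper Reservoir 792,223.32; Meridian Bridge 1,929,115.23.
Capped: Redwood Interchange ($572,200); remaining pool $3,178,000 reallocated over remaining lane-miles 171.7.
Shares after redistribution: Garrison Greenway 240,617.36 → $240,600; Upper Reservoir 855,117.06 → $855,100; Meridian Bridge 2,082,265.58 → $2,082,300.

Redwood Interchange: $572,200 | Garrison Greenway: $240,600 | Upper Reservoir: $855,100 | Meridian Bridge: $2,082,300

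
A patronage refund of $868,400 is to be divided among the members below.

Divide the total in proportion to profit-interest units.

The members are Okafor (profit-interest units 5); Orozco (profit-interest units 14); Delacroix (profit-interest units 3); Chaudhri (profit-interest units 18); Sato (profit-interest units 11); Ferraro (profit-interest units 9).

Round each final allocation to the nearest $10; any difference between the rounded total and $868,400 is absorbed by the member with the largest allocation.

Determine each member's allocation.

Combined profit-interest units = 60.
Unrounded shares: Okafor 5/60 × $868,400 = 72,366.67; Orozco 14/60 × $868,400 = 202,626.67; Delacroix 3/60 × $868,400 = 43,420.00; Chaudhri 18/60 × $868,400 = 260,520.00; Sato 11/60 × $868,400 = 159,206.67; Ferraro 9/60 × $868,400 = 130,260.00.
After rounding ($10): Okafor $72,370; Orozco $202,630; Delacroix $43,420; Chaudhri $260,520; Sato $159,210; Ferraro $130,260. Sum = $868,410.
Difference $868,400 − $868,410 = −$10 applied to largest allocation (Chaudhri): Chaudhri becomes $260,510.

Okafor: $72,370 · Orozco: $202,630 · Delacroix: $43,420 · Chaudhri: $260,510 · Sato: $159,210 · Ferraro: $130,260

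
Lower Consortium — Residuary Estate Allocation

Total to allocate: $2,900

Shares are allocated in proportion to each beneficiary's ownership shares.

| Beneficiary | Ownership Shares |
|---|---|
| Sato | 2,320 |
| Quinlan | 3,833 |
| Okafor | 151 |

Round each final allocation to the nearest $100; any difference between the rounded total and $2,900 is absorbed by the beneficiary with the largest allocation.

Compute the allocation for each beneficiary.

Combined ownership shares = 6,304.
Proportional shares: Sato 2,320/6,304 × $2,900 = 1,067.26; Quinlan 3,833/6,304 × $2,900 = 1,763.28; Okafor 151/6,304 × $2,900 = 69.46.
At nearest $100: Sato $1,100; Quinlan $1,800; Okafor $100. Sum = $3,000.
Difference $2,900 − $3,000 = −$100 applied to largest allocation (Quinlan): Quinlan becomes $1,700.

Sato: $1,100 | Quinlan: $1,700 | Okafor: $100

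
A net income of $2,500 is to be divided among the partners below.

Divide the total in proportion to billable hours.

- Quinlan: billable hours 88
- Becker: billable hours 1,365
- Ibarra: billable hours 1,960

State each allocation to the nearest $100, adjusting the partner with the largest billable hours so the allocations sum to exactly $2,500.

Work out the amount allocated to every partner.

Total billable hours = 88 + 1,365 + 1,960 = 3,413.
Proportional shares: Quinlan 64.46; Becker 999.85; Ibarra 1,435.69.
At nearest $100: Quinlan $100; Becker $1,000; Ibarra $1,400. Sum = $2,500.
Sum already equals the total — no adjustment.

Quinlan: $100; Becker: $1,000; Ibarra: $1,400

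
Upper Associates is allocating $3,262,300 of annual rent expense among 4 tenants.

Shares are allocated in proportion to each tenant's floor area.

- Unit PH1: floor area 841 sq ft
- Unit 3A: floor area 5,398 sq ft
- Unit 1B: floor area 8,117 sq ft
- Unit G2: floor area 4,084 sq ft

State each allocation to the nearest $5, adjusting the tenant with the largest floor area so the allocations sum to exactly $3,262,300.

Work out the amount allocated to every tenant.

Unit PH1: $148,785 · Unit 3A: $954,985 · Unit 1B: $1,436,010 · Unit G2: $722,520

Total floor area = 841 + 5,398 + 8,117 + 4,084 = 18,440.
Raw shares: Unit PH1 148,784.94; Unit 3A 954,983.48; Unit 1B 1,436,013.51; Unit G2 722,518.07.
After rounding ($5): Unit PH1 $148,785; Unit 3A $954,985; Unit 1B $1,436,015; Unit G2 $722,520. Sum = $3,262,305.
Difference $3,262,300 − $3,262,305 = −$5 applied to largest floor area (Unit 1B): Unit 1B becomes $1,436,010.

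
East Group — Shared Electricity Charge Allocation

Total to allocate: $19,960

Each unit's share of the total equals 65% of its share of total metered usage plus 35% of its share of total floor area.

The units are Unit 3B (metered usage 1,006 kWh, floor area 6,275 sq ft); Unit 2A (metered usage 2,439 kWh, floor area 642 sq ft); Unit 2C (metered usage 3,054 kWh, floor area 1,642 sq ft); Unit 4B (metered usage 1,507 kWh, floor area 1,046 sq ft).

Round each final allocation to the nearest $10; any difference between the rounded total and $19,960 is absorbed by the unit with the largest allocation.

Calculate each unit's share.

Metered usage total 8,006; floor area total 9,605.
Combined weights (65% metered usage + 35% floor area): Unit 3B 0.3103; Unit 2A 0.2214; Unit 2C 0.3078; Unit 4B 0.1605.
Proportional shares: Unit 3B 6,194.25; Unit 2A 4,419.43; Unit 2C 6,143.39; Unit 4B 3,202.93.
At nearest $10: Unit 3B $6,190; Unit 2A $4,420; Unit 2C $6,140; Unit 4B $3,200. Sum = $19,950.
Difference $19,960 − $19,950 = +$10 applied to largest allocation (Unit 3B): Unit 3B becomes $6,200.

Unit 3B: $6,200 | Unit 2A: $4,420 | Unit 2C: $6,140 | Unit 4B: $3,200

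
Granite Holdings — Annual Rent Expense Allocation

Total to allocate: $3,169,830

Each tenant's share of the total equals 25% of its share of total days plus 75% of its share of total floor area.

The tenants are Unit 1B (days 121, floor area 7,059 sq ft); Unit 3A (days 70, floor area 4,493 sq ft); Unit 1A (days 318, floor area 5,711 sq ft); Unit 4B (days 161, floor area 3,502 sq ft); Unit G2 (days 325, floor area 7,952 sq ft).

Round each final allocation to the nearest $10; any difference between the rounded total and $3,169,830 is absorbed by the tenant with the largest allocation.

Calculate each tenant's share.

Unit 1B: $680,760 | Unit 3A: $427,710 | Unit 1A: $726,060 | Unit 4B: $418,140 | Unit G2: $917,160

Days total 995; floor area total 28,717.
Combined weights (25% days + 75% floor area): Unit 1B 0.2148; Unit 3A 0.1349; Unit 1A 0.2291; Unit 4B 0.1319; Unit G2 0.2893.
Raw shares: Unit 1B 680,757.28; Unit 3A 427,709.36; Unit 1A 726,060.05; Unit 4B 418,144.21; Unit G2 917,159.10.
At nearest $10: Unit 1B $680,760; Unit 3A $427,710; Unit 1A $726,060; Unit 4B $418,140; Unit G2 $917,160. Sum = $3,169,830.
No rounding difference to absorb.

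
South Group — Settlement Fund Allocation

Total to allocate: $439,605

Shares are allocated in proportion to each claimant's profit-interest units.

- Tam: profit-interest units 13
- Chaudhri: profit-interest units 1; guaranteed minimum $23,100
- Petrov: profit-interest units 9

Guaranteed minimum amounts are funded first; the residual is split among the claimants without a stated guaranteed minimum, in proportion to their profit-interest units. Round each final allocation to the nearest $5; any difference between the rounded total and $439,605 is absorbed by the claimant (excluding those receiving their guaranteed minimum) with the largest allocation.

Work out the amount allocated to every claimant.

Tam: $246,115 | Chaudhri: $23,100 | Petrov: $170,390

Minimums first: Chaudhri $23,100. Remaining pool $416,505.
Remaining pool split over remaining profit-interest units 22: Tam 246,116.59 → $246,115; Petrov 170,388.41 → $170,390.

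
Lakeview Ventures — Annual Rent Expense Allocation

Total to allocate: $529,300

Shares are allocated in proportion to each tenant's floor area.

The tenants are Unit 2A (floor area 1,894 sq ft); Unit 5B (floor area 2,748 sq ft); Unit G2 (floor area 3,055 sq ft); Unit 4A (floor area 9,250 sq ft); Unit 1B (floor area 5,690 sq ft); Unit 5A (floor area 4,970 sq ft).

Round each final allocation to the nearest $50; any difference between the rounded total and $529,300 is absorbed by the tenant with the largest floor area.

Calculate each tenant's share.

Unit 2A: $36,300; Unit 5B: $52,700; Unit G2: $58,550; Unit 4A: $177,350; Unit 1B: $109,100; Unit 5A: $95,300

Total floor area = 1,894 + 2,748 + 3,055 + 9,250 + 5,690 + 4,970 = 27,607.
Pro-rata amounts: Unit 2A 36,313.04; Unit 5B 52,686.51; Unit G2 58,572.52; Unit 4A 177,347.23; Unit 1B 109,092.51; Unit 5A 95,288.19.
After rounding ($50): Unit 2A $36,300; Unit 5B $52,700; Unit G2 $58,550; Unit 4A $177,350; Unit 1B $109,100; Unit 5A $95,300. Sum = $529,300.
Sum already equals the total — no adjustment.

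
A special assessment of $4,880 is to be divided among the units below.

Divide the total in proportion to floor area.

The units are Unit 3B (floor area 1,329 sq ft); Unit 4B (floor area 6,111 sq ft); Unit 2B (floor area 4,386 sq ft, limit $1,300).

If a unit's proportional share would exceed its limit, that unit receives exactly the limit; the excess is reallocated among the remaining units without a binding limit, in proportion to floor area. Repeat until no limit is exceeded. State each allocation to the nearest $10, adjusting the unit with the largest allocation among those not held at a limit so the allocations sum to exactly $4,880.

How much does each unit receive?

Total floor area = 11,826.
Pro-rata shares before constraints: Unit 3B 548.41; Unit 4B 2,521.70; Unit 2B 1,809.88.
Capped: Unit 2B ($1,300); residual $3,580 reallocated over remaining floor area 7,440.
Remaining shares: Unit 3B 639.49 → $640; Unit 4B 2,940.51 → $2,940.

Unit 3B: $640; Unit 4B: $2,940; Unit 2B: $1,300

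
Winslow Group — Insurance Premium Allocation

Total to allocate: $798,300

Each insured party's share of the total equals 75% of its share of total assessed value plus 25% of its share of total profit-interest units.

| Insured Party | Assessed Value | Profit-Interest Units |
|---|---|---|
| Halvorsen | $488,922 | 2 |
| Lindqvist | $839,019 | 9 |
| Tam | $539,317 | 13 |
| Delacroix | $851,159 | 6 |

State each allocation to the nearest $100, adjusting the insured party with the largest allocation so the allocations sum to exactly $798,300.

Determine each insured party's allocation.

Halvorsen: $121,000 · Lindqvist: $244,600 · Tam: $205,300 · Delacroix: $227,400

Assessed value total 2,718,417; profit-interest units total 30.
Combined weights (75% assessed value + 25% profit-interest units): Halvorsen 0.1516; Lindqvist 0.3065; Tam 0.2571; Delacroix 0.2848.
Proportional shares: Halvorsen 120,988.93; Lindqvist 244,664.48; Tam 205,265.81; Delacroix 227,380.78.
At nearest $100: Halvorsen $121,000; Lindqvist $244,700; Tam $205,300; Delacroix $227,400. Sum = $798,400.
Difference $798,300 − $798,400 = −$100 applied to largest allocation (Lindqvist): Lindqvist becomes $244,600.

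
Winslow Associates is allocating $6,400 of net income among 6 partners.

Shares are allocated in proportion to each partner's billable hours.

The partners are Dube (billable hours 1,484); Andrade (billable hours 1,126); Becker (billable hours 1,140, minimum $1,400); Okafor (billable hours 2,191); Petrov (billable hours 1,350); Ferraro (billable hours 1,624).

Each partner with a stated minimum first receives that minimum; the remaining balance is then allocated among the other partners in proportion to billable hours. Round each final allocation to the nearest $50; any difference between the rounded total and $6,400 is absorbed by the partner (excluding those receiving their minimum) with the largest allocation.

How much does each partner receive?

Fund the minimums — Becker $1,400. Residual $5,000.
Residual split over remaining billable hours 7,775: Dube 954.34 → $950; Andrade 724.12 → $700; Okafor 1,409.00 → $1,400; Petrov 868.17 → $850; Ferraro 1,044.37 → $1,050.
Rounding difference +$50 applied to Okafor → $1,450.

Dube: $950 · Andrade: $700 · Becker: $1,400 · Okafor: $1,450 · Petrov: $850 · Ferraro: $1,050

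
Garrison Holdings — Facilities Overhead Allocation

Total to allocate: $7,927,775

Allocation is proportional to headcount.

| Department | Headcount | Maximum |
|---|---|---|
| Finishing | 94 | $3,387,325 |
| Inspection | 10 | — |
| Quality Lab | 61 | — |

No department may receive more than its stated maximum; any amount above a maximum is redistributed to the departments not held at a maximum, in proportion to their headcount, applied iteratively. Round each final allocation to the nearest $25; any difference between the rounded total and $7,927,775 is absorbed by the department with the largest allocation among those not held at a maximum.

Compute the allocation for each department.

Finishing: $3,387,325 · Inspection: $639,500 · Quality Lab: $3,900,950

Total headcount = 165.
Unconstrained shares: Finishing 4,516,429.39; Inspection 480,471.21; Quality Lab 2,930,874.39.
Capped: Finishing ($3,387,325); residual $4,540,450 reallocated over remaining headcount 71.
Redistributed shares: Inspection 639,500.00 → $639,500; Quality Lab 3,900,950.00 → $3,900,950.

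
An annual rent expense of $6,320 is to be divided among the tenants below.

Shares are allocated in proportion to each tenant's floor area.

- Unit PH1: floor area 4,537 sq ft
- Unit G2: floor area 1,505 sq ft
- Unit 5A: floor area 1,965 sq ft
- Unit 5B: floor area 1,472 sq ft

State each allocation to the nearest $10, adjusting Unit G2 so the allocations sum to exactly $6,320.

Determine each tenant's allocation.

Unit PH1: $3,020; Unit G2: $1,010; Unit 5A: $1,310; Unit 5B: $980

Combined floor area = 9,479.
Raw shares: Unit PH1 4,537/9,479 × $6,320 = 3,024.99; Unit G2 1,505/9,479 × $6,320 = 1,003.44; Unit 5A 1,965/9,479 × $6,320 = 1,310.14; Unit 5B 1,472/9,479 × $6,320 = 981.44.
After rounding ($10): Unit PH1 $3,020; Unit G2 $1,000; Unit 5A $1,310; Unit 5B $980. Sum = $6,310.
Difference $6,320 − $6,310 = +$10 applied to Unit G2: Unit G2 becomes $1,010.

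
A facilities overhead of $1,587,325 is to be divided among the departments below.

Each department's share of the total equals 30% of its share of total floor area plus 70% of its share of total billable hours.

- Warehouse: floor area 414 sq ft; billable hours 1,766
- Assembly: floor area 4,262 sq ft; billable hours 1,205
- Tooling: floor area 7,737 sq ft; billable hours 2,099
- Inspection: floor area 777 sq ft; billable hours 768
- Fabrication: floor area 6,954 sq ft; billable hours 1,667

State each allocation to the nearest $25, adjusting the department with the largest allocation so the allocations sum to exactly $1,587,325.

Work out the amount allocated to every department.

Totals — floor area 20,144, billable hours 7,505.
Blended shares (30% floor area + 70% billable hours): Warehouse 0.1709; Assembly 0.1759; Tooling 0.3110; Inspection 0.0832; Fabrication 0.2590.
Raw shares: Warehouse 271,246.01; Assembly 279,154.49; Tooling 493,660.50; Inspection 132,071.68; Fabrication 411,192.33.
At nearest $25: Warehouse $271,250; Assembly $279,150; Tooling $493,650; Inspection $132,075; Fabrication $411,200. Sum = $1,587,325.
Sum already equals the total — no adjustment.

Warehouse: $271,250; Assembly: $279,150; Tooling: $493,650; Inspection: $132,075; Fabrication: $411,200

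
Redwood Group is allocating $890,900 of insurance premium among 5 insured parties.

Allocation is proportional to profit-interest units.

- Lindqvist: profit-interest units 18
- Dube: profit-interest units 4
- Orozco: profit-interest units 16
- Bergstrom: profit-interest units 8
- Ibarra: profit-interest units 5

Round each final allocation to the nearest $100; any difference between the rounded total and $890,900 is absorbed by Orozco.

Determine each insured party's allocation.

Lindqvist: $314,400 | Dube: $69,900 | Orozco: $279,600 | Bergstrom: $139,700 | Ibarra: $87,300

Sum of profit-interest units: 51.
Raw shares: Lindqvist 18/51 × $890,900 = 314,435.29; Dube 4/51 × $890,900 = 69,874.51; Orozco 16/51 × $890,900 = 279,498.04; Bergstrom 8/51 × $890,900 = 139,749.02; Ibarra 5/51 × $890,900 = 87,343.14.
At nearest $100: Lindqvist $314,400; Dube $69,900; Orozco $279,500; Bergstrom $139,700; Ibarra $87,300. Sum = $890,800.
Difference $890,900 − $890,800 = +$100 applied to Orozco: Orozco becomes $279,600.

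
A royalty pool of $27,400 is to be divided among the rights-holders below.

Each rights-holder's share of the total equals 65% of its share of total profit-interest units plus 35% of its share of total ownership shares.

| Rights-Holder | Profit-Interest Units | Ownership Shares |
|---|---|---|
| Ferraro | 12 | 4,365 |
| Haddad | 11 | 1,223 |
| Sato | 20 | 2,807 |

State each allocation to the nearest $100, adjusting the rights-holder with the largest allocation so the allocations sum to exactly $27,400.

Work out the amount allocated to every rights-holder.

Profit-interest units total 43; ownership shares total 8,395.
Blended shares (65% profit-interest units + 35% ownership shares): Ferraro 0.3634; Haddad 0.2173; Sato 0.4194.
Raw shares: Ferraro 9,956.58; Haddad 5,953.14; Sato 11,490.29.
At nearest $100: Ferraro $10,000; Haddad $6,000; Sato $11,500. Sum = $27,500.
Difference $27,400 − $27,500 = −$100 applied to largest allocation (Sato): Sato becomes $11,400.

Ferraro: $10,000; Haddad: $6,000; Sato: $11,400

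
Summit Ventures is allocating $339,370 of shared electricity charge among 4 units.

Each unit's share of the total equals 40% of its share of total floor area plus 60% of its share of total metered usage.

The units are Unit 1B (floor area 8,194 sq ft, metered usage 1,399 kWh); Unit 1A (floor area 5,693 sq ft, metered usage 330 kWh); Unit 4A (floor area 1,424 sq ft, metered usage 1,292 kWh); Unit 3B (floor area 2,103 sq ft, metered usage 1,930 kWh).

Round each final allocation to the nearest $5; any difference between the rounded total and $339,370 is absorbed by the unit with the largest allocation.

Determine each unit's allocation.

Unit 1B: $121,415 | Unit 1A: $57,950 | Unit 4A: $64,235 | Unit 3B: $95,770

Totals — floor area 17,414, metered usage 4,951.
Combined weights (40% floor area + 60% metered usage): Unit 1B 0.3578; Unit 1A 0.1708; Unit 4A 0.1893; Unit 3B 0.2822.
Raw shares: Unit 1B 121,412.29; Unit 1A 57,950.91; Unit 4A 64,237.22; Unit 3B 95,769.57.
Rounded to nearest $5: Unit 1B $121,410; Unit 1A $57,950; Unit 4A $64,235; Unit 3B $95,770. Sum = $339,365.
Difference $339,370 − $339,365 = +$5 applied to largest allocation (Unit 1B): Unit 1B becomes $121,415.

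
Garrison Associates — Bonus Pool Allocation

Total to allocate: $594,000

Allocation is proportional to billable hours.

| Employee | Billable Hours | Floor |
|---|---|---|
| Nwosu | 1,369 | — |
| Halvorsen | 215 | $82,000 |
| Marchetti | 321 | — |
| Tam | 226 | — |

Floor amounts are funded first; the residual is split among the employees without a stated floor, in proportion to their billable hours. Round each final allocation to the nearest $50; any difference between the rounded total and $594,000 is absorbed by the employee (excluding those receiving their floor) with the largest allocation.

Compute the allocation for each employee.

Minimums first: Halvorsen $82,000. Remaining pool $512,000.
Remaining pool split over remaining billable hours 1,916: Nwosu 365,828.81 → $365,850; Marchetti 85,778.71 → $85,800; Tam 60,392.48 → $60,400.
Rounding difference −$50 applied to Nwosu → $365,800.

Nwosu: $365,800 · Halvorsen: $82,000 · Marchetti: $85,800 · Tam: $60,400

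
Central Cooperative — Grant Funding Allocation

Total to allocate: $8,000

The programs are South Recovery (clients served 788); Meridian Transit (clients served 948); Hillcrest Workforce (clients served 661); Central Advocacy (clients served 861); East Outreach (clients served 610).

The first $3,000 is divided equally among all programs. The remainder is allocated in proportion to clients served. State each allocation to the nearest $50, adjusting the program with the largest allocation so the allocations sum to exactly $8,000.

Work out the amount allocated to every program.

South Recovery: $1,600 | Meridian Transit: $1,850 | Hillcrest Workforce: $1,450 | Central Advocacy: $1,700 | East Outreach: $1,400

First tranche $3,000 split equally: $600 each.
Remainder $5,000 by clients served (total 3,868): South Recovery 1,018.61 → $1,000; Meridian Transit 1,225.44 → $1,250; Hillcrest Workforce 854.45 → $850; Central Advocacy 1,112.98 → $1,100; East Outreach 788.52 → $800.
Totals: South Recovery $600 + $1,000 = $1,600; Meridian Transit $600 + $1,250 = $1,850; Hillcrest Workforce $600 + $850 = $1,450; Central Advocacy $600 + $1,100 = $1,700; East Outreach $600 + $800 = $1,400.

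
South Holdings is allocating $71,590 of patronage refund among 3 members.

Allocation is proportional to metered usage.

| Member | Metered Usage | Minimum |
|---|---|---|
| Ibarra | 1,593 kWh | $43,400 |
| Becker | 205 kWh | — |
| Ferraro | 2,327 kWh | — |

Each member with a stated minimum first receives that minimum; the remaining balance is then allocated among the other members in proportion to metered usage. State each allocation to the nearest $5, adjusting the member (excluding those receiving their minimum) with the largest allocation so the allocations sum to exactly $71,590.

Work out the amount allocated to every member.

Ibarra: $43,400 · Becker: $2,280 · Ferraro: $25,910

Guaranteed amounts: Ibarra $43,400. Residual $28,190.
Residual split over remaining metered usage 2,532: Becker 2,282.37 → $2,280; Ferraro 25,907.63 → $25,910.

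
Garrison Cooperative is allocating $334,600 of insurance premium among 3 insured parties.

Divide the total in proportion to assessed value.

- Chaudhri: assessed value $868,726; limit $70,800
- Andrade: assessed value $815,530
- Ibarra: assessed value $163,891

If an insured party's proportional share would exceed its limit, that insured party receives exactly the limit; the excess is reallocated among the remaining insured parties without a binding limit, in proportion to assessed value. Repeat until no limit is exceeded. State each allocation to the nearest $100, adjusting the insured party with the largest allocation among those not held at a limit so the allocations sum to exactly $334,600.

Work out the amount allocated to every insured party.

Assessed value total: 1,848,147.
Pro-rata shares before constraints: Chaudhri 157,279.55; Andrade 147,648.61; Ibarra 29,671.84.
Held at cap: Chaudhri ($70,800); residual $263,800 reallocated over remaining assessed value 979,421.
Remaining shares: Andrade 219,657.14 → $219,700; Ibarra 44,142.86 → $44,100.

Chaudhri: $70,800 | Andrade: $219,700 | Ibarra: $44,100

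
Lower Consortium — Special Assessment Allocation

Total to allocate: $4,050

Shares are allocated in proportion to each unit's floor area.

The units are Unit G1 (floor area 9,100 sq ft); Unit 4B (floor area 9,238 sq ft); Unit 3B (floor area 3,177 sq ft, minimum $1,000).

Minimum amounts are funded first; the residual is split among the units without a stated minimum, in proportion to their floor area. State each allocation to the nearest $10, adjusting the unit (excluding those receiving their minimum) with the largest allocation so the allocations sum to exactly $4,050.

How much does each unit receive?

Guaranteed amounts: Unit 3B $1,000. Residual $3,050.
Residual split over remaining floor area 18,338: Unit G1 1,513.52 → $1,510; Unit 4B 1,536.48 → $1,540.

Unit G1: $1,510; Unit 4B: $1,540; Unit 3B: $1,000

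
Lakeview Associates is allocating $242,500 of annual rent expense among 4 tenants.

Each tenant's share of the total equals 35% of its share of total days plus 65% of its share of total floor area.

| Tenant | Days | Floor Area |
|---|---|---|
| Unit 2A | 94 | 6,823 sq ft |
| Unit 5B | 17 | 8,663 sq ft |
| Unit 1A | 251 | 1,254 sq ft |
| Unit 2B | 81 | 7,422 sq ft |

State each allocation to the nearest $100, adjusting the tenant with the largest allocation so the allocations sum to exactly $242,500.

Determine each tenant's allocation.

Totals — days 443, floor area 24,162.
Blended shares (35% days + 65% floor area): Unit 2A 0.2578; Unit 5B 0.2465; Unit 1A 0.2320; Unit 2B 0.2637.
Unrounded shares: Unit 2A 62,520.62; Unit 5B 59,771.64; Unit 1A 56,270.13; Unit 2B 63,937.61.
Rounded to nearest $100: Unit 2A $62,500; Unit 5B $59,800; Unit 1A $56,300; Unit 2B $63,900. Sum = $242,500.
No rounding difference to absorb.

Unit 2A: $62,500 | Unit 5B: $59,800 | Unit 1A: $56,300 | Unit 2B: $63,900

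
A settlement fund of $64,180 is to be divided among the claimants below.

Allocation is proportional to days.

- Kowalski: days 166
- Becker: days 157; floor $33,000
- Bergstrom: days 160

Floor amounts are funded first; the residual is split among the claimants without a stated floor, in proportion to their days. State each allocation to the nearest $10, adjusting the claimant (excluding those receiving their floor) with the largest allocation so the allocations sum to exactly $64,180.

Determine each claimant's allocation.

Guaranteed amounts: Becker $33,000. Balance $31,180.
Balance split over remaining days 326: Kowalski 15,876.93 → $15,880; Bergstrom 15,303.07 → $15,300.

Kowalski: $15,880; Becker: $33,000; Bergstrom: $15,300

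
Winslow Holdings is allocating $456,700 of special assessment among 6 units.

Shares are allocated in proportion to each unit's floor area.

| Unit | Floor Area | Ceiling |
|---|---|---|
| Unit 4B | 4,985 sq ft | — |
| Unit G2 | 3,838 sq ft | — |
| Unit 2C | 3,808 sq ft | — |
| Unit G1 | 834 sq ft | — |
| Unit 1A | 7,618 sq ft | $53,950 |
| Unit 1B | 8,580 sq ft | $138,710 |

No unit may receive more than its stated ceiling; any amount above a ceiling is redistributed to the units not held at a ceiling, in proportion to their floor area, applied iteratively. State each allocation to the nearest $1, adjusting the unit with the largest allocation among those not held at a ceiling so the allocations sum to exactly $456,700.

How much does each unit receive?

Unit 4B: $97,753 | Unit G2: $75,261 | Unit 2C: $74,672 | Unit G1: $16,354 | Unit 1A: $53,950 | Unit 1B: $138,710

Combined floor area = 29,663.
Pro-rata shares before constraints: Unit 4B 76,750.48; Unit G2 59,090.94; Unit 2C 58,629.05; Unit G1 12,840.502; Unit 1A 117,288.90; Unit 1B 132,100.12.
Capped: Unit 1A ($53,950); balance $402,750 reallocated over remaining floor area 22,045.
Capped: Unit 1B ($138,710); balance $264,040 reallocated over remaining floor area 13,465.
Redistributed shares: Unit 4B 97,752.65 → $97,753; Unit G2 75,260.71 → $75,261; Unit 2C 74,672.43 → $74,672; Unit G1 16,354.20 → $16,354.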